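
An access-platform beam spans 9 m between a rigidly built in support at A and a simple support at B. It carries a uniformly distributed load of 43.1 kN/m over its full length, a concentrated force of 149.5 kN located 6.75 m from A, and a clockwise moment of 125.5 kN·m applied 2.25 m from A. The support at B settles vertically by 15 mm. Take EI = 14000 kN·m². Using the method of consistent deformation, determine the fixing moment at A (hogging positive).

M_A = 645 kN·m

Take the reaction at B as the redundant and release it; the primary structure is a cantilever fixed at A.
Deflection at B on the released cantilever, summing each load's contribution:
  UDL 43.1: wL⁴/(8EI) = 35347/EI
  point load 149.5 at a = 6.75: Pa²(3L − a)/(6EI) = 22989/EI
  clockwise couple 125.5 at a = 2.25: M₀a(2L − a)/(2EI) = 2224/EI
  δ_0 = 60560/EI
Flexibility coefficient — unit upward force at B: δ_{BB} = L³/(3EI) = 243/EI.
With EI = 14000 kN·m²: δ_0 = 4.3257 m and δ_{BB} = 0.017357 m/kN.
Compatibility — the beam at B must follow the support down by 0.015 m: δ_0 − R_B·δ_{BB} = 0.015, so R_B = (4.3257 − 0.015)/0.017357 = 248.4 kN.
Moment equilibrium about A: M_A = Σ(load moments about A) − R_B·L = 2880 − 248.4×9 = 645 kN·m.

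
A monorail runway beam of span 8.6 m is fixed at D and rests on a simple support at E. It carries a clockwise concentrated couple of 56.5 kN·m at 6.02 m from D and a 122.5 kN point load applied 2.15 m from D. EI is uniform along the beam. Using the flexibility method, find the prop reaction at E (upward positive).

Take the reaction at E as the redundant and release it; the primary structure is a cantilever fixed at D.
Free-end deflection of the primary structure under the applied loading (downward +):
  clockwise couple 56.5 at a = 6.02: M₀a(2L − a)/(2EI) = 1901/EI
  point load 122.5 at a = 2.15: Pa²(3L − a)/(6EI) = 2232/EI
  δ_0 = 4133/EI
Tip deflection under a unit load at E: L³/(3EI) = 212/EI.
The prop prevents deflection at E: R_E = δ_0/δ_{EE} = 4133/212 = 19.5 kN.

R_E = 19.5 kN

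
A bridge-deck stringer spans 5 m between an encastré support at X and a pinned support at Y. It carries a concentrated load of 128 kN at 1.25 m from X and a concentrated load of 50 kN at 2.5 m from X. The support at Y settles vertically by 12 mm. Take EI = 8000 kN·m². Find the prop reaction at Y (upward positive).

R_Y = 24.32 kN

Take the reaction at Y as the redundant and release it; the primary structure is a cantilever fixed at X.
Deflection at Y on the released cantilever, summing each load's contribution:
  point load 128 at a = 1.25: Pa²(3L − a)/(6EI) = 458.3/EI
  point load 50 at a = 2.5: Pa²(3L − a)/(6EI) = 651/EI
  δ_0 = 1109/EI
Tip deflection under a unit load at Y: L³/(3EI) = 41.67/EI.
With EI = 8000 kN·m²: δ_0 = 0.13867 m and δ_{YY} = 0.005208 m/kN.
Compatibility — the beam at Y must follow the support down by 0.012 m: δ_0 − R_Y·δ_{YY} = 0.012, so R_Y = (0.13867 − 0.012)/0.005208 = 24.32 kN.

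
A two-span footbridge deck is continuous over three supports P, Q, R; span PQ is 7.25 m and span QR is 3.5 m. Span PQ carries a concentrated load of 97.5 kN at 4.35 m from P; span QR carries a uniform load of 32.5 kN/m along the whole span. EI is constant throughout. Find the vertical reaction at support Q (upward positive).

R_Q = 161 kN

Insert a hinge at Q; M_Q is the redundant, and each span becomes simply supported.
End slopes at the hinge Q, treating each span as simply supported:
  span PQ: point load 97.5 at a = 4.35: Pab(L + a)/(6LEI) = 328/EI
  span QR: UDL 32.5: wL³/(24EI) = 58.06/EI
  relative rotation θ_0 = (328 + 58.06)/EI = 386/EI
A unit hogging moment at Q produces rotation L₁/(3EI) + L₂/(3EI) = 3.583/EI.
Compatibility: M_Q·(L₁+L₂)/(3EI) = θ_0, giving M_Q = 107.7 kN·m (hogging).
Span PQ, ΣM about P with M_Q applied at Q: R_Q^{PQ}·7.25 = 424.1 + 107.7, so R_Q^{PQ} = 73.36 kN and R_P = 97.5 − 73.36 = 24.14 kN.
Span QR, ΣM about R: R_Q^{QR}·3.5 = 199.1 + 107.7, so R_Q^{QR} = 87.66 kN and R_R = 113.8 − 87.66 = 26.09 kN.
R_Q = 73.36 + 87.66 = 161 kN.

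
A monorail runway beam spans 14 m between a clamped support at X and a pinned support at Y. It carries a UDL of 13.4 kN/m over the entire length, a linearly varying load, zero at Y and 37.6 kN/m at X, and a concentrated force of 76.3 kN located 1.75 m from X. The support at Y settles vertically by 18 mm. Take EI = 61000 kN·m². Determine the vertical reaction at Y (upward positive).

R_Y = 123.5 kN

Take the reaction at Y as the redundant and release it; the primary structure is a cantilever fixed at X.
Deflection at Y on the released cantilever, summing each load's contribution:
  UDL 13.4: wL⁴/(8EI) = 64347/EI
  triangular load, peak 37.6 at the fixed end: w₀L⁴/(30EI) = 48148/EI
  point load 76.3 at a = 1.75: Pa²(3L − a)/(6EI) = 1568/EI
  δ_0 = 114062/EI
Flexibility coefficient — unit upward force at Y: δ_{YY} = L³/(3EI) = 914.7/EI.
With EI = 61000 kN·m²: δ_0 = 1.8699 m and δ_{YY} = 0.014995 m/kN.
Compatibility — the beam at Y must follow the support down by 0.018 m: δ_0 − R_Y·δ_{YY} = 0.018, so R_Y = (1.8699 − 0.018)/0.014995 = 123.5 kN.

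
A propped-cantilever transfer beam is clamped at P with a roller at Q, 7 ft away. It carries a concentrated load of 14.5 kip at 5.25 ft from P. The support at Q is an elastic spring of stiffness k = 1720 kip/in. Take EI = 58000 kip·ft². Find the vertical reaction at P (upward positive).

R_P = 5.544 kip

Release the roller at Q. Primary structure: cantilever fixed at P.
Free-end deflection of the primary structure under the applied loading (downward +):
  point load 14.5 at a = 5.25: Pa²(3L − a)/(6EI) = 1049/EI
Tip deflection under a unit load at Q: L³/(3EI) = 114.3/EI.
With EI = 58000 kip·ft²: δ_0 = 0.018088 ft and δ_{QQ} = 0.001971 ft/kip.
Compatibility — the spring shortens by R_Q/k under the reaction it provides: δ_0 − R_Q·δ_{QQ} = R_Q/k. With 1/k = 1/(1720×12) ft/kip = 0.000048 ft/kip, R_Q = δ_0 / (δ_{QQ} + 1/k) = 0.018088 / (0.001971 + 0.000048) = 8.956 kip.
Vertical equilibrium: R_P = ΣP − R_Q = 14.5 − 8.956 = 5.544 kip.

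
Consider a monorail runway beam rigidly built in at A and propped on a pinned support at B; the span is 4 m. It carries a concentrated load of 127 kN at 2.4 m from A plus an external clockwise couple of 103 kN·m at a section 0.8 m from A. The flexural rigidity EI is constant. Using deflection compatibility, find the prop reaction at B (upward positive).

Choose R_B as the redundant. The primary structure is the cantilever fixed at A.
Primary-structure tip deflection at B by superposition:
  point load 127 at a = 2.4: Pa²(3L − a)/(6EI) = 1170/EI
  clockwise couple 103 at a = 0.8: M₀a(2L − a)/(2EI) = 296.6/EI
  δ_0 = 1467/EI
Flexibility coefficient — unit upward force at B: δ_{BB} = L³/(3EI) = 21.33/EI.
The prop prevents deflection at B: R_B = δ_0/δ_{BB} = 1467/21.33 = 68.77 kN.

R_B = 68.77 kN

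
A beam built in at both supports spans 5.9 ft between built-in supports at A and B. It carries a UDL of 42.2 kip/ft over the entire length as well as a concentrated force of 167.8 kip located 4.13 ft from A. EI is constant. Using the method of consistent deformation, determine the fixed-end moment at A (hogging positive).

Release both end moments; the primary structure is a simply-supported span AB with redundants M_A and M_B.
On the primary (simply-supported) span, the end slopes from the loading are:
  at A: UDL 42.2: wL³/(24EI) = 361.1/EI
  at B: UDL 42.2: wL³/(24EI) = 361.1/EI
  at A: point load 167.8 at a = 4.13: Pab(L + b)/(6LEI) = 265.8/EI
  at B: point load 167.8 at a = 4.13: Pab(L + a)/(6LEI) = 347.5/EI
  θ_A0 = 626.9/EI,  θ_B0 = 708.7/EI
Flexibility coefficients: a unit moment at one end gives L/(3EI) there and L/(6EI) at the far end, so f₁₁ = f₂₂ = 1.967/EI and f₁₂ = f₂₁ = 0.9833/EI.
Compatibility — zero rotation at each built-in end:
  1.967 M_A + 0.9833 M_B = 626.9
  0.9833 M_A + 1.967 M_B = 708.7
Solving the pair gives M_A = 184.8 kip·ft and M_B = 267.9 kip·ft (hogging).

M_A = 184.8 kip·ft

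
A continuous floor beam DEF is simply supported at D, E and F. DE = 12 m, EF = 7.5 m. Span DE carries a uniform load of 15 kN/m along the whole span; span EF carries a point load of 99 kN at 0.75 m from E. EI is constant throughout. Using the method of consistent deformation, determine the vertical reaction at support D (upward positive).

Take M_E as the redundant. Released structure: two simple spans DE and EF with a hinge at E.
Rotations at E on the released spans (each span's end-slope, ×1/EI):
  span DE: UDL 15: wL³/(24EI) = 1080/EI
  span EF: point load 99 at a = 0.75: Pab(L + b)/(6LEI) = 158.7/EI
  relative rotation θ_0 = (1080 + 158.7)/EI = 1239/EI
A unit hogging moment at E produces rotation L₁/(3EI) + L₂/(3EI) = 6.5/EI.
Slope continuity at E: θ_0 = M_E·6.5/EI, so M_E = 1239/6.5 = 190.6 kN·m (hogging).
Span DE, ΣM about D with M_E applied at E: R_E^{DE}·12 = 1080 + 190.6, so R_E^{DE} = 105.9 kN and R_D = 180 − 105.9 = 74.12 kN.

R_D = 74.12 kN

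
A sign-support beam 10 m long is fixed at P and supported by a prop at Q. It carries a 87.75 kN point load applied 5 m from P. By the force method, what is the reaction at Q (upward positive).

Take the reaction at Q as the redundant and release it; the primary structure is a cantilever fixed at P.
Deflection at Q on the released cantilever, summing each load's contribution:
  point load 87.75 at a = 5: Pa²(3L − a)/(6EI) = 9141/EI
Flexibility coefficient — unit upward force at Q: δ_{QQ} = L³/(3EI) = 333.3/EI.
The prop prevents deflection at Q: R_Q = δ_0/δ_{QQ} = 9141/333.3 = 27.42 kN.

R_Q = 27.42 kN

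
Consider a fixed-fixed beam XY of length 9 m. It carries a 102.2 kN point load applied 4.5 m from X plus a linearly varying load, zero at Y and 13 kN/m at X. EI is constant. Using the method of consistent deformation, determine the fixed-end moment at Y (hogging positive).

Release both end moments; the primary structure is a simply-supported span XY with redundants M_X and M_Y.
End rotations of the released simple span under the applied load (×1/EI):
  at X: point load 102.2 at a = 4.5: Pab(L + b)/(6LEI) = 517.4/EI
  at Y: point load 102.2 at a = 4.5: Pab(L + a)/(6LEI) = 517.4/EI
  at X: triangular load, peak 13: w₀L³/(45EI) = 210.6/EI
  at Y: triangular load, peak 13: 7w₀L³/(360EI) = 184.3/EI
  θ_X0 = 728/EI,  θ_Y0 = 701.7/EI
Flexibility coefficients: a unit moment at one end gives L/(3EI) there and L/(6EI) at the far end, so f₁₁ = f₂₂ = 3/EI and f₁₂ = f₂₁ = 1.5/EI.
Compatibility — zero rotation at each built-in end:
  3 M_X + 1.5 M_Y = 728
  1.5 M_X + 3 M_Y = 701.7
Solving the pair gives M_X = 167.6 kN·m and M_Y = 150.1 kN·m (hogging).

M_Y = 150.1 kN·m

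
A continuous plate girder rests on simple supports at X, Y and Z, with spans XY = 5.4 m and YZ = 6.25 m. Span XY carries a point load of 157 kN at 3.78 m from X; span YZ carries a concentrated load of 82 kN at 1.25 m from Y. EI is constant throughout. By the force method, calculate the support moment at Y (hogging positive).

M_Y = 109.7 kN·m

Take M_Y as the redundant. Released structure: two simple spans XY and YZ with a hinge at Y.
End slopes at the hinge Y, treating each span as simply supported:
  span XY: point load 157 at a = 3.78: Pab(L + a)/(6LEI) = 272.4/EI
  span YZ: point load 82 at a = 1.25: Pab(L + b)/(6LEI) = 153.8/EI
  relative rotation θ_0 = (272.4 + 153.8)/EI = 426.1/EI
A unit hogging moment at Y produces rotation L₁/(3EI) + L₂/(3EI) = 3.883/EI.
Slope continuity at Y: θ_0 = M_Y·3.883/EI, so M_Y = 426.1/3.883 = 109.7 kN·m (hogging).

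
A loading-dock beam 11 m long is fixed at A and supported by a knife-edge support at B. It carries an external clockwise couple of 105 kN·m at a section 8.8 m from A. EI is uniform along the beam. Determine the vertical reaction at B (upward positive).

R_B = 13.75 kN

Take the reaction at B as the redundant and release it; the primary structure is a cantilever fixed at A.
Free-end deflection of the primary structure under the applied loading (downward +):
  clockwise couple 105 at a = 8.8: M₀a(2L − a)/(2EI) = 6098/EI
Tip deflection under a unit load at B: L³/(3EI) = 443.7/EI.
The prop prevents deflection at B: R_B = δ_0/δ_{BB} = 6098/443.7 = 13.75 kN.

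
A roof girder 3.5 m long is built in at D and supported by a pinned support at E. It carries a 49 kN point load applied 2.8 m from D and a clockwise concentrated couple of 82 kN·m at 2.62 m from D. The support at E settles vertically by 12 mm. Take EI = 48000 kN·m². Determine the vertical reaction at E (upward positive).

R_E = 27.11 kN

Remove the prop at E; the released (primary) structure is a cantilever built in at D.
Primary-structure tip deflection at E by superposition:
  point load 49 at a = 2.8: Pa²(3L − a)/(6EI) = 493/EI
  clockwise couple 82 at a = 2.62: M₀a(2L − a)/(2EI) = 470.5/EI
  δ_0 = 963.5/EI
Flexibility coefficient — unit upward force at E: δ_{EE} = L³/(3EI) = 14.29/EI.
With EI = 48000 kN·m²: δ_0 = 0.020073 m and δ_{EE} = 0.000298 m/kN.
Compatibility — the beam at E must follow the support down by 0.012 m: δ_0 − R_E·δ_{EE} = 0.012, so R_E = (0.020073 − 0.012)/0.000298 = 27.11 kN.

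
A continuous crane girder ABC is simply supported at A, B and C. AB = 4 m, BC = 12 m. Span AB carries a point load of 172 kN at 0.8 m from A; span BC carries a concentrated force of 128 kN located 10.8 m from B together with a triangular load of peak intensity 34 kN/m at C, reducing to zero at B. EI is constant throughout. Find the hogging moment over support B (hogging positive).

Release continuity at B by inserting a hinge; the redundant is the internal moment M_B. The primary structure is two simply-supported spans AB and BC.
Discontinuity in slope at B on the released structure — sum the simple-span end rotations:
  span AB: point load 172 at a = 0.8: Pab(L + a)/(6LEI) = 88.06/EI
  span BC: point load 128 at a = 10.8: Pab(L + b)/(6LEI) = 304.1/EI
  span BC: triangular load, peak 34: 7w₀L³/(360EI) = 1142/EI
  relative rotation θ_0 = (88.06 + 1447)/EI = 1535/EI
A unit hogging moment at B produces rotation L₁/(3EI) + L₂/(3EI) = 5.333/EI.
Compatibility: M_B·(L₁+L₂)/(3EI) = θ_0, giving M_B = 287.7 kN·m (hogging).

M_B = 287.7 kN·m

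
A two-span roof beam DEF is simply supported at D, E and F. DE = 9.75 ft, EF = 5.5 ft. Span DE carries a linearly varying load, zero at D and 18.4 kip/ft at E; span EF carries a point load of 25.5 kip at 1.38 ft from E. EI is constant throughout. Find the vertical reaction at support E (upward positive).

R_E = 102.5 kip

Insert a hinge at E; M_E is the redundant, and each span becomes simply supported.
End slopes at the hinge E, treating each span as simply supported:
  span DE: triangular load, peak 18.4: w₀L³/(45EI) = 379/EI
  span EF: point load 25.5 at a = 1.38: Pab(L + b)/(6LEI) = 42.26/EI
  relative rotation θ_0 = (379 + 42.26)/EI = 421.2/EI
A unit hogging moment at E produces rotation L₁/(3EI) + L₂/(3EI) = 5.083/EI.
Slope continuity at E: θ_0 = M_E·5.083/EI, so M_E = 421.2/5.083 = 82.87 kip·ft (hogging).
Span DE, ΣM about D with M_E applied at E: R_E^{DE}·9.75 = 583 + 82.87, so R_E^{DE} = 68.3 kip and R_D = 89.7 − 68.3 = 21.4 kip.
Span EF, ΣM about F: R_E^{EF}·5.5 = 105.1 + 82.87, so R_E^{EF} = 34.17 kip and R_F = 25.5 − 34.17 = -8.669 kip.
R_E = 68.3 + 34.17 = 102.5 kip.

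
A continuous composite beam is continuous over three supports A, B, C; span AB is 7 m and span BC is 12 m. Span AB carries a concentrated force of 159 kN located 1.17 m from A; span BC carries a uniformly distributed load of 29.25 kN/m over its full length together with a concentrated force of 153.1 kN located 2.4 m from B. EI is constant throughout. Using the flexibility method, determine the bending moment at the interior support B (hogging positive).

M_B = 532.9 kN·m

Take M_B as the redundant. Released structure: two simple spans AB and BC with a hinge at B.
Discontinuity in slope at B on the released structure — sum the simple-span end rotations:
  span AB: point load 159 at a = 1.17: Pab(L + a)/(6LEI) = 211/EI
  span BC: UDL 29.25: wL³/(24EI) = 2106/EI
  span BC: point load 153.1 at a = 2.4: Pab(L + b)/(6LEI) = 1058/EI
  relative rotation θ_0 = (211 + 3164)/EI = 3375/EI
A unit hogging moment at B produces rotation L₁/(3EI) + L₂/(3EI) = 6.333/EI.
Slope continuity at B: θ_0 = M_B·6.333/EI, so M_B = 3375/6.333 = 532.9 kN·m (hogging).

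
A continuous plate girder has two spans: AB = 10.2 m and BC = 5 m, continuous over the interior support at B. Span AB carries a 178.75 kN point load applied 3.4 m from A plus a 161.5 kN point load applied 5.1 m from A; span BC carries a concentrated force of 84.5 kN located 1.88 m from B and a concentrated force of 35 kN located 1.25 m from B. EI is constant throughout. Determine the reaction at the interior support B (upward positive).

Release continuity at B by inserting a hinge; the redundant is the internal moment M_B. The primary structure is two simply-supported spans AB and BC.
End slopes at the hinge B, treating each span as simply supported:
  span AB: point load 178.75 at a = 3.4: Pab(L + a)/(6LEI) = 918.4/EI
  span AB: point load 161.5 at a = 5.1: Pab(L + a)/(6LEI) = 1050/EI
  span BC: point load 84.5 at a = 1.88: Pab(L + b)/(6LEI) = 134.2/EI
  span BC: point load 35 at a = 1.25: Pab(L + b)/(6LEI) = 47.85/EI
  relative rotation θ_0 = (1969 + 182)/EI = 2151/EI
A unit hogging moment at B produces rotation L₁/(3EI) + L₂/(3EI) = 5.067/EI.
Compatibility: M_B·(L₁+L₂)/(3EI) = θ_0, giving M_B = 424.4 kN·m (hogging).
Span AB, ΣM about A with M_B applied at B: R_B^{AB}·10.2 = 1431 + 424.4, so R_B^{AB} = 181.9 kN and R_A = 340.2 − 181.9 = 158.3 kN.
Span BC, ΣM about C: R_B^{BC}·5 = 394.9 + 424.4, so R_B^{BC} = 163.9 kN and R_C = 119.5 − 163.9 = -44.37 kN.
R_B = 181.9 + 163.9 = 345.8 kN.

R_B = 345.8 kN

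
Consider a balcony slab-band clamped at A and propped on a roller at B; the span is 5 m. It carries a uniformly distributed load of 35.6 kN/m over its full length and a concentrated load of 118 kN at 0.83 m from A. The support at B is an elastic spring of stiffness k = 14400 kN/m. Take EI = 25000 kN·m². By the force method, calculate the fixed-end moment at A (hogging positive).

Remove the prop at B; the released (primary) structure is a cantilever built in at A.
Downward deflection at the released point B due to the loads:
  UDL 35.6: wL⁴/(8EI) = 2781/EI
  point load 118 at a = 0.83: Pa²(3L − a)/(6EI) = 192/EI
  δ_0 = 2973/EI
Flexibility coefficient — unit upward force at B: δ_{BB} = L³/(3EI) = 41.67/EI.
With EI = 25000 kN·m²: δ_0 = 0.11893 m and δ_{BB} = 0.001667 m/kN.
Compatibility — the spring shortens by R_B/k under the reaction it provides: δ_0 − R_B·δ_{BB} = R_B/k. With 1/k = 0.000069 m/kN, R_B = δ_0 / (δ_{BB} + 1/k) = 0.11893 / (0.001667 + 0.000069) = 68.5 kN.
Moment equilibrium about A: M_A = Σ(load moments about A) − R_B·L = 542.9 − 68.5×5 = 200.4 kN·m.

M_A = 200.4 kN·m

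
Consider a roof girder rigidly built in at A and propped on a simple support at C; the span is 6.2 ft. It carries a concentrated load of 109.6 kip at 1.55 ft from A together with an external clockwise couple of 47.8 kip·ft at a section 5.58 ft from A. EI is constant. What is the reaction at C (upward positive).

R_C = 20.87 kip

Take the reaction at C as the redundant and release it; the primary structure is a cantilever fixed at A.
Deflection at C on the released cantilever, summing each load's contribution:
  point load 109.6 at a = 1.55: Pa²(3L − a)/(6EI) = 748.3/EI
  clockwise couple 47.8 at a = 5.58: M₀a(2L − a)/(2EI) = 909.5/EI
  δ_0 = 1658/EI
Flexibility coefficient — unit upward force at C: δ_{CC} = L³/(3EI) = 79.44/EI.
The prop prevents deflection at C: R_C = δ_0/δ_{CC} = 1658/79.44 = 20.87 kip.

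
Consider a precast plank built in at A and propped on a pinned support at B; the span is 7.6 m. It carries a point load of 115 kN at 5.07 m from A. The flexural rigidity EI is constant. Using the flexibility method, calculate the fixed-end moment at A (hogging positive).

Choose R_B as the redundant. The primary structure is the cantilever fixed at A.
Downward deflection at the released point B due to the loads:
  point load 115 at a = 5.07: Pa²(3L − a)/(6EI) = 8735/EI
Flexibility coefficient — unit upward force at B: δ_{BB} = L³/(3EI) = 146.3/EI.
Compatibility at B: δ_0 − R_B·δ_{BB} = 0, so R_B = 8735/146.3 = 59.7 kN.
Moment equilibrium about A: M_A = Σ(load moments about A) − R_B·L = 583 − 59.7×7.6 = 129.4 kN·m.

M_A = 129.4 kN·m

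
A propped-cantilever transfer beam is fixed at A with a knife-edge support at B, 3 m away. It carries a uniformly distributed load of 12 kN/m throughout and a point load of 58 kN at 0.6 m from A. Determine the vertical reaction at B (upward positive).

Take the reaction at B as the redundant and release it; the primary structure is a cantilever fixed at A.
Free-end deflection of the primary structure under the applied loading (downward +):
  UDL 12: wL⁴/(8EI) = 121.5/EI
  point load 58 at a = 0.6: Pa²(3L − a)/(6EI) = 29.23/EI
  δ_0 = 150.7/EI
Flexibility coefficient — unit upward force at B: δ_{BB} = L³/(3EI) = 9/EI.
The prop prevents deflection at B: R_B = δ_0/δ_{BB} = 150.7/9 = 16.75 kN.

R_B = 16.75 kN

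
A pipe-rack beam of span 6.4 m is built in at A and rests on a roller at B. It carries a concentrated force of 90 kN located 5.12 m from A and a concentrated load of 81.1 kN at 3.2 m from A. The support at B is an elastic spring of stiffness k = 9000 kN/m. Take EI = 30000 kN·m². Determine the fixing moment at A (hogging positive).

Take the reaction at B as the redundant and release it; the primary structure is a cantilever fixed at A.
Primary-structure tip deflection at B by superposition:
  point load 90 at a = 5.12: Pa²(3L − a)/(6EI) = 5536/EI
  point load 81.1 at a = 3.2: Pa²(3L − a)/(6EI) = 2215/EI
  δ_0 = 7751/EI
Tip deflection under a unit load at B: L³/(3EI) = 87.38/EI.
With EI = 30000 kN·m²: δ_0 = 0.25837 m and δ_{BB} = 0.002913 m/kN.
Compatibility — the spring shortens by R_B/k under the reaction it provides: δ_0 − R_B·δ_{BB} = R_B/k. With 1/k = 0.000111 m/kN, R_B = δ_0 / (δ_{BB} + 1/k) = 0.25837 / (0.002913 + 0.000111) = 85.44 kN.
Moment equilibrium about A: M_A = Σ(load moments about A) − R_B·L = 720.3 − 85.44×6.4 = 173.5 kN·m.

M_A = 173.5 kN·m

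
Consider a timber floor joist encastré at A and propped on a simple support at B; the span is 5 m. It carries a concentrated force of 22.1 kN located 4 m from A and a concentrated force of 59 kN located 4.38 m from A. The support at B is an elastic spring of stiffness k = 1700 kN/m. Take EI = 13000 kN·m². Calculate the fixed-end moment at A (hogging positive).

M_A = 77.96 kN·m

Take the reaction at B as the redundant and release it; the primary structure is a cantilever fixed at A.
Primary-structure tip deflection at B by superposition:
  point load 22.1 at a = 4: Pa²(3L − a)/(6EI) = 648.3/EI
  point load 59 at a = 4.38: Pa²(3L − a)/(6EI) = 2003/EI
  δ_0 = 2652/EI
Tip deflection under a unit load at B: L³/(3EI) = 41.67/EI.
With EI = 13000 kN·m²: δ_0 = 0.20398 m and δ_{BB} = 0.003205 m/kN.
Compatibility — the spring shortens by R_B/k under the reaction it provides: δ_0 − R_B·δ_{BB} = R_B/k. With 1/k = 0.000588 m/kN, R_B = δ_0 / (δ_{BB} + 1/k) = 0.20398 / (0.003205 + 0.000588) = 53.77 kN.
Moment equilibrium about A: M_A = Σ(load moments about A) − R_B·L = 346.8 − 53.77×5 = 77.96 kN·m.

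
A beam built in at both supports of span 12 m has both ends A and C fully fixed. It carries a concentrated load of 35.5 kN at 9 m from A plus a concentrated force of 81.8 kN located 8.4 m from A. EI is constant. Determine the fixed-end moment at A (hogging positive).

M_A = 81.81 kN·m

Take the two fixed-end moments M_A, M_C as redundants; the released structure is the simple span AC.
On the primary (simply-supported) span, the end slopes from the loading are:
  at A: point load 35.5 at a = 9: Pab(L + b)/(6LEI) = 199.7/EI
  at C: point load 35.5 at a = 9: Pab(L + a)/(6LEI) = 279.6/EI
  at A: point load 81.8 at a = 8.4: Pab(L + b)/(6LEI) = 536/EI
  at C: point load 81.8 at a = 8.4: Pab(L + a)/(6LEI) = 700.9/EI
  θ_A0 = 735.6/EI,  θ_C0 = 980.4/EI
Flexibility coefficients: a unit moment at one end gives L/(3EI) there and L/(6EI) at the far end, so f₁₁ = f₂₂ = 4/EI and f₁₂ = f₂₁ = 2/EI.
Compatibility — zero rotation at each built-in end:
  4 M_A + 2 M_C = 735.6
  2 M_A + 4 M_C = 980.4
Solving the pair gives M_A = 81.81 kN·m and M_C = 204.2 kN·m (hogging).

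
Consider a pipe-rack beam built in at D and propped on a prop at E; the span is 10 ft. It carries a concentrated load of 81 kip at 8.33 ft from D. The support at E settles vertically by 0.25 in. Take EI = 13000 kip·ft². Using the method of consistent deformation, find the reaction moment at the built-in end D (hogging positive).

M_D = 73.87 kip·ft

Choose R_E as the redundant. The primary structure is the cantilever fixed at D.
Deflection at E on the released cantilever, summing each load's contribution:
  point load 81 at a = 8.33: Pa²(3L − a)/(6EI) = 20299/EI
Tip deflection under a unit load at E: L³/(3EI) = 333.3/EI.
With EI = 13000 kip·ft²: δ_0 = 1.5615 ft and δ_{EE} = 0.025641 ft/kip.
Compatibility — the beam at E must follow the support down by 0.02083 ft: δ_0 − R_E·δ_{EE} = 0.02083, so R_E = (1.5615 − 0.02083)/0.025641 = 60.09 kip.
Moment equilibrium about D: M_D = Σ(load moments about D) − R_E·L = 674.7 − 60.09×10 = 73.87 kip·ft.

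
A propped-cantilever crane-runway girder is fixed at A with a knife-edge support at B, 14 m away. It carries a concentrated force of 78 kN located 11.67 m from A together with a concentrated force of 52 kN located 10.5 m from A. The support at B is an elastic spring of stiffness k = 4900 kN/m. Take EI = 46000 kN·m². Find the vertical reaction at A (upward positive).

Take the reaction at B as the redundant and release it; the primary structure is a cantilever fixed at A.
Downward deflection at the released point B due to the loads:
  point load 78 at a = 11.67: Pa²(3L − a)/(6EI) = 53698/EI
  point load 52 at a = 10.5: Pa²(3L − a)/(6EI) = 30098/EI
  δ_0 = 83796/EI
Tip deflection under a unit load at B: L³/(3EI) = 914.7/EI.
With EI = 46000 kN·m²: δ_0 = 1.8217 m and δ_{BB} = 0.019884 m/kN.
Compatibility — the spring shortens by R_B/k under the reaction it provides: δ_0 − R_B·δ_{BB} = R_B/k. With 1/k = 0.000204 m/kN, R_B = δ_0 / (δ_{BB} + 1/k) = 1.8217 / (0.019884 + 0.000204) = 90.68 kN.
Vertical equilibrium: R_A = ΣP − R_B = 130 − 90.68 = 39.32 kN.

R_A = 39.32 kN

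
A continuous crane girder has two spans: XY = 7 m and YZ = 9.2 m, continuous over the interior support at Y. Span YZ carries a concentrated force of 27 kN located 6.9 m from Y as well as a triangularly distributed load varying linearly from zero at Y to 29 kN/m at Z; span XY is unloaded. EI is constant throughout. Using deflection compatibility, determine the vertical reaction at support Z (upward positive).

R_Z = 98.55 kN

Insert a hinge at Y; M_Y is the redundant, and each span becomes simply supported.
End slopes at the hinge Y, treating each span as simply supported:
  span YZ: point load 27 at a = 6.9: Pab(L + b)/(6LEI) = 89.27/EI
  span YZ: triangular load, peak 29: 7w₀L³/(360EI) = 439.1/EI
  relative rotation θ_0 = (0 + 528.4)/EI = 528.4/EI
A unit hogging moment at Y produces rotation L₁/(3EI) + L₂/(3EI) = 5.4/EI.
Slope continuity at Y: θ_0 = M_Y·5.4/EI, so M_Y = 528.4/5.4 = 97.84 kN·m (hogging).
Span YZ, ΣM about Z: R_Y^{YZ}·9.2 = 471.2 + 97.84, so R_Y^{YZ} = 61.85 kN and R_Z = 160.4 − 61.85 = 98.55 kN.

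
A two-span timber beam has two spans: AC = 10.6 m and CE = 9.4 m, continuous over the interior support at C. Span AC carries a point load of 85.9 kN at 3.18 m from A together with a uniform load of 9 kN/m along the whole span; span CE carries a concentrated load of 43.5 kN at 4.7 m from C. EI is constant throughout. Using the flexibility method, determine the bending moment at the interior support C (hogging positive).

M_C = 168.9 kN·m

Insert a hinge at C; M_C is the redundant, and each span becomes simply supported.
Discontinuity in slope at C on the released structure — sum the simple-span end rotations:
  span AC: point load 85.9 at a = 3.18: Pab(L + a)/(6LEI) = 439.2/EI
  span AC: UDL 9: wL³/(24EI) = 446.6/EI
  span CE: point load 43.5 at a = 4.7: Pab(L + b)/(6LEI) = 240.2/EI
  relative rotation θ_0 = (885.8 + 240.2)/EI = 1126/EI
A unit hogging moment at C produces rotation L₁/(3EI) + L₂/(3EI) = 6.667/EI.
Slope continuity at C: θ_0 = M_C·6.667/EI, so M_C = 1126/6.667 = 168.9 kN·m (hogging).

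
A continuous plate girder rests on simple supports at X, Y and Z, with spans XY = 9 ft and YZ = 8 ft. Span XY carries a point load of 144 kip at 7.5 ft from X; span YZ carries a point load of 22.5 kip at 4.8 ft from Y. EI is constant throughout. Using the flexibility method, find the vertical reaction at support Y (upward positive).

Insert a hinge at Y; M_Y is the redundant, and each span becomes simply supported.
Discontinuity in slope at Y on the released structure — sum the simple-span end rotations:
  span XY: point load 144 at a = 7.5: Pab(L + a)/(6LEI) = 495/EI
  span YZ: point load 22.5 at a = 4.8: Pab(L + b)/(6LEI) = 80.64/EI
  relative rotation θ_0 = (495 + 80.64)/EI = 575.6/EI
A unit hogging moment at Y produces rotation L₁/(3EI) + L₂/(3EI) = 5.667/EI.
Slope continuity at Y: θ_0 = M_Y·5.667/EI, so M_Y = 575.6/5.667 = 101.6 kip·ft (hogging).
Span XY, ΣM about X with M_Y applied at Y: R_Y^{XY}·9 = 1080 + 101.6, so R_Y^{XY} = 131.3 kip and R_X = 144 − 131.3 = 12.71 kip.
Span YZ, ΣM about Z: R_Y^{YZ}·8 = 72 + 101.6, so R_Y^{YZ} = 21.7 kip and R_Z = 22.5 − 21.7 = 0.8021 kip.
R_Y = 131.3 + 21.7 = 153 kip.

R_Y = 153 kip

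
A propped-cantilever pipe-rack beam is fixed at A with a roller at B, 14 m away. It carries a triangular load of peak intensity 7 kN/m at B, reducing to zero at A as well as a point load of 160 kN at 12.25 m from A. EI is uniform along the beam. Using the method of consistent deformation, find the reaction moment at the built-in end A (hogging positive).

Remove the prop at B; the released (primary) structure is a cantilever built in at A.
Deflection at B on the released cantilever, summing each load's contribution:
  triangular load, peak 7 at the free end: 11w₀L⁴/(120EI) = 24650/EI
  point load 160 at a = 12.25: Pa²(3L − a)/(6EI) = 119050/EI
  δ_0 = 143700/EI
Tip deflection under a unit load at B: L³/(3EI) = 914.7/EI.
Compatibility at B: δ_0 − R_B·δ_{BB} = 0, so R_B = 143700/914.7 = 157.1 kN.
Moment equilibrium about A: M_A = Σ(load moments about A) − R_B·L = 2417 − 157.1×14 = 217.8 kN·m.

M_A = 217.8 kN·m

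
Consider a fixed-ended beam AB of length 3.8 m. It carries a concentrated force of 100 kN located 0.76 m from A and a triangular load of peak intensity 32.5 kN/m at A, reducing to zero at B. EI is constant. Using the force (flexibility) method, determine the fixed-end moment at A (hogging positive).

Take the two fixed-end moments M_A, M_B as redundants; the released structure is the simple span AB.
End rotations of the released simple span under the applied load (×1/EI):
  at A: point load 100 at a = 0.76: Pab(L + b)/(6LEI) = 69.31/EI
  at B: point load 100 at a = 0.76: Pab(L + a)/(6LEI) = 46.21/EI
  at A: triangular load, peak 32.5: w₀L³/(45EI) = 39.63/EI
  at B: triangular load, peak 32.5: 7w₀L³/(360EI) = 34.68/EI
  θ_A0 = 108.9/EI,  θ_B0 = 80.88/EI
Flexibility coefficients: a unit moment at one end gives L/(3EI) there and L/(6EI) at the far end, so f₁₁ = f₂₂ = 1.267/EI and f₁₂ = f₂₁ = 0.6333/EI.
Compatibility — zero rotation at each built-in end:
  1.267 M_A + 0.6333 M_B = 108.9
  0.6333 M_A + 1.267 M_B = 80.88
Solving the pair gives M_A = 72.11 kN·m and M_B = 27.8 kN·m (hogging).

M_A = 72.11 kN·m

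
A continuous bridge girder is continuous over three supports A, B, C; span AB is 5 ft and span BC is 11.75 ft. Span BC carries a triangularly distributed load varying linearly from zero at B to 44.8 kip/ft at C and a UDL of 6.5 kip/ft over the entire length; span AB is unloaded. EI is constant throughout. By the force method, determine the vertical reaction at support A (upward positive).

Release continuity at B by inserting a hinge; the redundant is the internal moment M_B. The primary structure is two simply-supported spans AB and BC.
End slopes at the hinge B, treating each span as simply supported:
  span BC: triangular load, peak 44.8: 7w₀L³/(360EI) = 1413/EI
  span BC: UDL 6.5: wL³/(24EI) = 439.4/EI
  relative rotation θ_0 = (0 + 1853)/EI = 1853/EI
A unit hogging moment at B produces rotation L₁/(3EI) + L₂/(3EI) = 5.583/EI.
Compatibility: M_B·(L₁+L₂)/(3EI) = θ_0, giving M_B = 331.8 kip·ft (hogging).
Span AB, ΣM about A with M_B applied at B: R_B^{AB}·5 = 0 + 331.8, so R_B^{AB} = 66.36 kip and R_A = 0 − 66.36 = -66.36 kip.

R_A = -66.36 kip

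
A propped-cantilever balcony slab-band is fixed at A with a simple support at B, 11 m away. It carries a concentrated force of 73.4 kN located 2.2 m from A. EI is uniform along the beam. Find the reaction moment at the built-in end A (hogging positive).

M_A = 116.3 kN·m

Take the reaction at B as the redundant and release it; the primary structure is a cantilever fixed at A.
Free-end deflection of the primary structure under the applied loading (downward +):
  point load 73.4 at a = 2.2: Pa²(3L − a)/(6EI) = 1824/EI
Flexibility coefficient — unit upward force at B: δ_{BB} = L³/(3EI) = 443.7/EI.
Compatibility at B: δ_0 − R_B·δ_{BB} = 0, so R_B = 1824/443.7 = 4.11 kN.
Moment equilibrium about A: M_A = Σ(load moments about A) − R_B·L = 161.5 − 4.11×11 = 116.3 kN·m.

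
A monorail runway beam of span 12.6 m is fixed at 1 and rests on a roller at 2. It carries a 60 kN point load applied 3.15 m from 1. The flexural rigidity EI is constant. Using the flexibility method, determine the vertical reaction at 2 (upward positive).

R_2 = 5.156 kN

Release the roller at 2. Primary structure: cantilever fixed at 1.
Downward deflection at the released point 2 due to the loads:
  point load 60 at a = 3.15: Pa²(3L − a)/(6EI) = 3438/EI
Tip deflection under a unit load at 2: L³/(3EI) = 666.8/EI.
The prop prevents deflection at 2: R_2 = δ_0/δ_{22} = 3438/666.8 = 5.156 kN.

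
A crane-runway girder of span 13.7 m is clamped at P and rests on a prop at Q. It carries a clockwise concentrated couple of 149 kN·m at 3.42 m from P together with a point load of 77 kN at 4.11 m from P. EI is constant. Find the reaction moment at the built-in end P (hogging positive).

Remove the prop at Q; the released (primary) structure is a cantilever built in at P.
Free-end deflection of the primary structure under the applied loading (downward +):
  clockwise couple 149 at a = 3.42: M₀a(2L − a)/(2EI) = 6110/EI
  point load 77 at a = 4.11: Pa²(3L − a)/(6EI) = 8019/EI
  δ_0 = 14129/EI
Tip deflection under a unit load at Q: L³/(3EI) = 857.1/EI.
Compatibility at Q: δ_0 − R_Q·δ_{QQ} = 0, so R_Q = 14129/857.1 = 16.48 kN.
Moment equilibrium about P: M_P = Σ(load moments about P) − R_Q·L = 465.5 − 16.48×13.7 = 239.6 kN·m.

M_P = 239.6 kN·m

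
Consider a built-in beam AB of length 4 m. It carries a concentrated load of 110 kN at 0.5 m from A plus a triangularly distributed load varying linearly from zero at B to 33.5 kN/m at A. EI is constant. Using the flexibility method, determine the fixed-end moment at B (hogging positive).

M_B = 23.88 kN·m

Release both end moments; the primary structure is a simply-supported span AB with redundants M_A and M_B.
Simple-span end rotations at A and B under the given loads:
  at A: point load 110 at a = 0.5: Pab(L + b)/(6LEI) = 60.16/EI
  at B: point load 110 at a = 0.5: Pab(L + a)/(6LEI) = 36.09/EI
  at A: triangular load, peak 33.5: w₀L³/(45EI) = 47.64/EI
  at B: triangular load, peak 33.5: 7w₀L³/(360EI) = 41.69/EI
  θ_A0 = 107.8/EI,  θ_B0 = 77.78/EI
Flexibility coefficients: a unit moment at one end gives L/(3EI) there and L/(6EI) at the far end, so f₁₁ = f₂₂ = 1.333/EI and f₁₂ = f₂₁ = 0.6667/EI.
Compatibility — zero rotation at each built-in end:
  1.333 M_A + 0.6667 M_B = 107.8
  0.6667 M_A + 1.333 M_B = 77.78
Solving the pair gives M_A = 68.91 kN·m and M_B = 23.88 kN·m (hogging).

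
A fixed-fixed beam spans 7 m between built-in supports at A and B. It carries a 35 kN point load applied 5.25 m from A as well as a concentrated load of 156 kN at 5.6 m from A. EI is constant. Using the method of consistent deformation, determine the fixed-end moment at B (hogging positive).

Take the two fixed-end moments M_A, M_B as redundants; the released structure is the simple span AB.
On the primary (simply-supported) span, the end slopes from the loading are:
  at A: point load 35 at a = 5.25: Pab(L + b)/(6LEI) = 66.99/EI
  at B: point load 35 at a = 5.25: Pab(L + a)/(6LEI) = 93.79/EI
  at A: point load 156 at a = 5.6: Pab(L + b)/(6LEI) = 244.6/EI
  at B: point load 156 at a = 5.6: Pab(L + a)/(6LEI) = 366.9/EI
  θ_A0 = 311.6/EI,  θ_B0 = 460.7/EI
Flexibility coefficients: a unit moment at one end gives L/(3EI) there and L/(6EI) at the far end, so f₁₁ = f₂₂ = 2.333/EI and f₁₂ = f₂₁ = 1.167/EI.
Compatibility — zero rotation at each built-in end:
  2.333 M_A + 1.167 M_B = 311.6
  1.167 M_A + 2.333 M_B = 460.7
Solving the pair gives M_A = 46.43 kN·m and M_B = 174.2 kN·m (hogging).

M_B = 174.2 kN·m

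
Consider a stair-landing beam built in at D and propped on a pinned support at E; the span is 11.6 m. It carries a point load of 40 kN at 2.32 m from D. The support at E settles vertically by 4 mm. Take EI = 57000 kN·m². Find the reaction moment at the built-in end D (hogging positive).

M_D = 71.9 kN·m

Choose R_E as the redundant. The primary structure is the cantilever fixed at D.
Deflection at E on the released cantilever, summing each load's contribution:
  point load 40 at a = 2.32: Pa²(3L − a)/(6EI) = 1165/EI
Flexibility coefficient — unit upward force at E: δ_{EE} = L³/(3EI) = 520.3/EI.
With EI = 57000 kN·m²: δ_0 = 0.020447 m and δ_{EE} = 0.009128 m/kN.
Compatibility — the beam at E must follow the support down by 0.004 m: δ_0 − R_E·δ_{EE} = 0.004, so R_E = (0.020447 − 0.004)/0.009128 = 1.802 kN.
Moment equilibrium about D: M_D = Σ(load moments about D) − R_E·L = 92.8 − 1.802×11.6 = 71.9 kN·m.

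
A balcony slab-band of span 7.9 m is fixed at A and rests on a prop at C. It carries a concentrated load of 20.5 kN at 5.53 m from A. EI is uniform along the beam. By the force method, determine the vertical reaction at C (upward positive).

R_C = 11.55 kN

Release the roller at C. Primary structure: cantilever fixed at A.
Deflection at C on the released cantilever, summing each load's contribution:
  point load 20.5 at a = 5.53: Pa²(3L − a)/(6EI) = 1898/EI
Tip deflection under a unit load at C: L³/(3EI) = 164.3/EI.
The prop prevents deflection at C: R_C = δ_0/δ_{CC} = 1898/164.3 = 11.55 kN.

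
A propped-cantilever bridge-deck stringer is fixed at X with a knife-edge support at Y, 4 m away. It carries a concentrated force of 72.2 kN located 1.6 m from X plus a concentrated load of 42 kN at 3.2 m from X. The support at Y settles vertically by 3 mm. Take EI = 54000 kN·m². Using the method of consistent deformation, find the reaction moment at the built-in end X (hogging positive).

Choose R_Y as the redundant. The primary structure is the cantilever fixed at X.
Downward deflection at the released point Y due to the loads:
  point load 72.2 at a = 1.6: Pa²(3L − a)/(6EI) = 320.4/EI
  point load 42 at a = 3.2: Pa²(3L − a)/(6EI) = 630.8/EI
  δ_0 = 951.2/EI
Flexibility coefficient — unit upward force at Y: δ_{YY} = L³/(3EI) = 21.33/EI.
With EI = 54000 kN·m²: δ_0 = 0.017614 m and δ_{YY} = 0.000395 m/kN.
Compatibility — the beam at Y must follow the support down by 0.003 m: δ_0 − R_Y·δ_{YY} = 0.003, so R_Y = (0.017614 − 0.003)/0.000395 = 36.99 kN.
Moment equilibrium about X: M_X = Σ(load moments about X) − R_Y·L = 249.9 − 36.99×4 = 102 kN·m.

M_X = 102 kN·m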